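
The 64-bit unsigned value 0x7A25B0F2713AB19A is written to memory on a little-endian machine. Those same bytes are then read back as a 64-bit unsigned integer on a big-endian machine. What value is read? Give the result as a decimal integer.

Stored little-endian, the bytes at ascending addresses are 9A B1 3A 71 F2 B0 25 7A.
Read back as big-endian, the last byte is least significant, giving 0x9AB13A71F2B0257A.
0x9AB13A71F2B0257A = 11146754813796033914.

11146754813796033914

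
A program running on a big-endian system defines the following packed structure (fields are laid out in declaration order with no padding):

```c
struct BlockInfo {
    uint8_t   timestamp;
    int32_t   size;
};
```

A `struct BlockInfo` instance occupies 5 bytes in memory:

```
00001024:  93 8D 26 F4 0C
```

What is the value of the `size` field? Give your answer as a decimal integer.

`size` follows `timestamp` (1 byte), so it starts at byte offset 1 and occupies 4 bytes.
Bytes at offsets 1..4: 8D 26 F4 0C.
Big-endian stores the most-significant byte at the lowest address.
The bytes are already most-significant first: 0x8D26F40C.
Top bit is set, so as a signed 32-bit value this is 0x8D26F40C − 2^32 = -1926826996.

-1926826996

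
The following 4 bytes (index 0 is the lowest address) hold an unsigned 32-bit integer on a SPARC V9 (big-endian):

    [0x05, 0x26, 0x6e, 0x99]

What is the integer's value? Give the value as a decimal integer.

86404761

In big-endian order the high byte comes first in memory.
The bytes are already most-significant first: 0x05266E99.
0x05266E99 = 86404761.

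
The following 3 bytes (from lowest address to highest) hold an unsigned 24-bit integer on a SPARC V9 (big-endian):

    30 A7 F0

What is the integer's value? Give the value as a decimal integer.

3188720

In big-endian order the high byte comes first in memory.
The bytes are already most-significant first: 0x30A7F0.
0x30A7F0 = 3188720.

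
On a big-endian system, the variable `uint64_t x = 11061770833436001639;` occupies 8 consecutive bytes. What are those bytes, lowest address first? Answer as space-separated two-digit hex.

11061770833436001639 in hexadecimal, padded to 64 bits, is 0x99834DF719BAC567.
Split into bytes (most-significant first): 99 83 4D F7 19 BA C5 67.
Big-endian: lowest address holds the most-significant byte.
So the memory order matches the most-significant-first order: 99 83 4D F7 19 BA C5 67.

99 83 4D F7 19 BA C5 67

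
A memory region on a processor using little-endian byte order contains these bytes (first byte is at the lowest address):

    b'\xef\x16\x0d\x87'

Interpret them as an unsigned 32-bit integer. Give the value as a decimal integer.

2265781999

Little-endian stores the least-significant byte at the lowest address.
Reassemble most-significant byte first: 87 0D 16 EF → 0x870D16EF.
0x870D16EF = 2265781999.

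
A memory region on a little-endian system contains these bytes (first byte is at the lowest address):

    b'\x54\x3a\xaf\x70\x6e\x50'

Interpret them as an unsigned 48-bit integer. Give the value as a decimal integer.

Little-endian: lowest address holds the least-significant byte.
Reassemble most-significant byte first: 50 6E 70 AF 3A 54 → 0x506E70AF3A54.
0x506E70AF3A54 = 88435267156564.

88435267156564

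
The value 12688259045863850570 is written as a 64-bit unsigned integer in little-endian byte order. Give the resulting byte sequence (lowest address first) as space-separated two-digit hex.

12688259045863850570 in hexadecimal, padded to 64 bits, is 0xB015C0607EDA024A.
Split into bytes (most-significant first): B0 15 C0 60 7E DA 02 4A.
Little-endian stores the least-significant byte at the lowest address.
So at ascending addresses the bytes are 4A 02 DA 7E 60 C0 15 B0.

4A 02 DA 7E 60 C0 15 B0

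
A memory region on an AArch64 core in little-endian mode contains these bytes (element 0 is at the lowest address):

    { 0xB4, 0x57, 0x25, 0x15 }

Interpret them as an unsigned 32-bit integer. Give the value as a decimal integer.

354768820

Little-endian stores the least-significant byte at the lowest address.
Reassemble most-significant byte first: 15 25 57 B4 → 0x152557B4.
0x152557B4 = 354768820.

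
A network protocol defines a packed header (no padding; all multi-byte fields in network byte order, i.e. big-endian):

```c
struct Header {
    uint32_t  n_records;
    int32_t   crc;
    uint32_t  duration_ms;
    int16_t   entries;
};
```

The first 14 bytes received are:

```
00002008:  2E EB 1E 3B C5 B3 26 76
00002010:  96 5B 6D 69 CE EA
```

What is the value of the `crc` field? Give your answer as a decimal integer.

-978114954

`crc` follows `n_records` (4 bytes), so it starts at byte offset 4 and occupies 4 bytes.
Bytes at offsets 4..7: C5 B3 26 76.
Big-endian: lowest address holds the most-significant byte.
The bytes are already most-significant first: 0xC5B32676.
Top bit is set, so as a signed 32-bit value this is 0xC5B32676 − 2^32 = -978114954.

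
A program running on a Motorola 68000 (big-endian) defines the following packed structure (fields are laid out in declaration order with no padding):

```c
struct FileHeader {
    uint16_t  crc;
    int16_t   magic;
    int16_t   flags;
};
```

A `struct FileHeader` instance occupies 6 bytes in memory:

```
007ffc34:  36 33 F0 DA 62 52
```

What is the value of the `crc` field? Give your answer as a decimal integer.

13875

`crc` is the first field, at byte offset 0, occupying 2 bytes.
Bytes at offsets 0..1: 36 33.
Big-endian stores the most-significant byte at the lowest address.
The bytes are already most-significant first: 0x3633.
0x3633 = 13875.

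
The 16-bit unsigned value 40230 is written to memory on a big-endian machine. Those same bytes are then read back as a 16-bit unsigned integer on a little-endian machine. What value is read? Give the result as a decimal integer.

9885

40230 in 16-bit hexadecimal is 0x9D26.
Stored big-endian, the bytes at ascending addresses are 9D 26.
Read back as little-endian, the first byte is least significant, giving 0x269D.
0x269D = 9885.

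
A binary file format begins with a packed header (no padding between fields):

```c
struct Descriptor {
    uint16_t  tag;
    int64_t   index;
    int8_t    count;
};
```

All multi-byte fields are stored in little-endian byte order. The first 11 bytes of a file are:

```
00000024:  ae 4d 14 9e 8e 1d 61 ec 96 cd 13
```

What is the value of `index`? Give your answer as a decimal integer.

-3632456147575857644

`index` follows `tag` (2 bytes), so it starts at byte offset 2 and occupies 8 bytes.
Bytes at offsets 2..9: 14 9E 8E 1D 61 EC 96 CD.
In little-endian order the low byte comes first in memory.
Reassemble most-significant byte first: CD 96 EC 61 1D 8E 9E 14 → 0xCD96EC611D8E9E14.
Top bit is set, so as a signed 64-bit value this is 0xCD96EC611D8E9E14 − 2^64 = -3632456147575857644.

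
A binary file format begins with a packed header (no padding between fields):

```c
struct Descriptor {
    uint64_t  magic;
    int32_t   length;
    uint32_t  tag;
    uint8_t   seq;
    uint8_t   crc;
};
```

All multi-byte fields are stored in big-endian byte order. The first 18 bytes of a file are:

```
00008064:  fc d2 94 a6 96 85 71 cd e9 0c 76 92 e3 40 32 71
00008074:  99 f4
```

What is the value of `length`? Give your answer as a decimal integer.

-385059182

`length` follows `magic` (8 bytes), so it starts at byte offset 8 and occupies 4 bytes.
Bytes at offsets 8..11: E9 0C 76 92.
Big-endian: lowest address holds the most-significant byte.
The bytes are already most-significant first: 0xE90C7692.
Top bit is set, so as a signed 32-bit value this is 0xE90C7692 − 2^32 = -385059182.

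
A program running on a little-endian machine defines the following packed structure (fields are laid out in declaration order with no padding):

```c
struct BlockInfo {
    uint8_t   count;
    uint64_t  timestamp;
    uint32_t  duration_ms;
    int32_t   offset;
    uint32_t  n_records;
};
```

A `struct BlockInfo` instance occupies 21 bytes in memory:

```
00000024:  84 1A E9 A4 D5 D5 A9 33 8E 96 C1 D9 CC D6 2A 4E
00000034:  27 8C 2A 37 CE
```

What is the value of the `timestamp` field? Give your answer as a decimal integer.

`timestamp` follows `count` (1 byte), so it starts at byte offset 1 and occupies 8 bytes.
Bytes at offsets 1..8: 1A E9 A4 D5 D5 A9 33 8E.
Little-endian: lowest address holds the least-significant byte.
Reassemble most-significant byte first: 8E 33 A9 D5 D5 A4 E9 1A → 0x8E33A9D5D5A4E91A.
0x8E33A9D5D5A4E91A = 10246720313075493146.

10246720313075493146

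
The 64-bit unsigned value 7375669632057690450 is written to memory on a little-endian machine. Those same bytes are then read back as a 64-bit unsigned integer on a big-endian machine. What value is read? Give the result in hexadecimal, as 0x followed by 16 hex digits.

0x52496FCF73A45B66

7375669632057690450 in 64-bit hexadecimal is 0x665BA473CF6F4952.
Stored little-endian, the bytes at ascending addresses are 52 49 6F CF 73 A4 5B 66.
Read back as big-endian, the last byte is least significant, giving 0x52496FCF73A45B66.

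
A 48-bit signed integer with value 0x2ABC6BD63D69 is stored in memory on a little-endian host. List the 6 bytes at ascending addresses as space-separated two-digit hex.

Split into bytes (most-significant first): 2A BC 6B D6 3D 69.
Little-endian stores the least-significant byte at the lowest address.
So at ascending addresses the bytes are 69 3D D6 6B BC 2A.

69 3D D6 6B BC 2A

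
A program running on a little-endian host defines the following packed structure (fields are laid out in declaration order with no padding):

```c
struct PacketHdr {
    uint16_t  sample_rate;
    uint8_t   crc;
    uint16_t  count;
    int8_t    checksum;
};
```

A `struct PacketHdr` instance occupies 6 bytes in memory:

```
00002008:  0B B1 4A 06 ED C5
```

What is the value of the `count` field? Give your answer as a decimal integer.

60678

`count` follows `sample_rate` (2 B), `crc` (1 B), so it starts at offset 2 + 1 = 3 and occupies 2 bytes.
Bytes at offsets 3..4: 06 ED.
Little-endian: lowest address holds the least-significant byte.
Reassemble most-significant byte first: ED 06 → 0xED06.
0xED06 = 60678.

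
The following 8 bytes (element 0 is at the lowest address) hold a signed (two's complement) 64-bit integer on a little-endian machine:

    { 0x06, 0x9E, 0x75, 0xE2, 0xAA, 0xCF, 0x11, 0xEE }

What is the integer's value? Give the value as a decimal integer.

Little-endian: lowest address holds the least-significant byte.
Reassemble most-significant byte first: EE 11 CF AA E2 75 9E 06 → 0xEE11CFAAE2759E06.
Top bit is set, so as a signed 64-bit value this is 0xEE11CFAAE2759E06 − 2^64 = -1292023285227872762.

-1292023285227872762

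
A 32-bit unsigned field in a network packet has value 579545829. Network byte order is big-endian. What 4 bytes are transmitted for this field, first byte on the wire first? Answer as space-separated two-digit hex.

579545829 in hexadecimal, padded to 32 bits, is 0x228B2AE5.
Split into bytes (most-significant first): 22 8B 2A E5.
Big-endian: lowest address holds the most-significant byte.
So the memory order matches the most-significant-first order: 22 8B 2A E5.

22 8B 2A E5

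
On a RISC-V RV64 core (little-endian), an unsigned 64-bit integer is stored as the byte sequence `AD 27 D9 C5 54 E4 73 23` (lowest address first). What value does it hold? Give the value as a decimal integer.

2554636466396932013

In little-endian order the low byte comes first in memory.
Reassemble most-significant byte first: 23 73 E4 54 C5 D9 27 AD → 0x2373E454C5D927AD.
0x2373E454C5D927AD = 2554636466396932013.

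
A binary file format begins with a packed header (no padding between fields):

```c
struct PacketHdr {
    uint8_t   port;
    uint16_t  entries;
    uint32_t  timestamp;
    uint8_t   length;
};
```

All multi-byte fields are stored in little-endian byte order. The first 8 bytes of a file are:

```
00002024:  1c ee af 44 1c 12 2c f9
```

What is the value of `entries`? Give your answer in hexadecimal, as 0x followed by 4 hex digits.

0xAFEE

`entries` follows `port` (1 byte), so it starts at byte offset 1 and occupies 2 bytes.
Bytes at offsets 1..2: EE AF.
Little-endian stores the least-significant byte at the lowest address.
Reassemble most-significant byte first: AF EE → 0xAFEE.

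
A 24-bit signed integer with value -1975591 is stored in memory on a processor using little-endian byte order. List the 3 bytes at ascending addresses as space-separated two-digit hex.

D9 DA E1

Two's complement of -1975591 in 24 bits: 1975591 = 0x1E2527; invert → 0xE1DAD8; add 1 → 0xE1DAD9.
Split into bytes (most-significant first): E1 DA D9.
In little-endian order the low byte comes first in memory.
So at ascending addresses the bytes are D9 DA E1.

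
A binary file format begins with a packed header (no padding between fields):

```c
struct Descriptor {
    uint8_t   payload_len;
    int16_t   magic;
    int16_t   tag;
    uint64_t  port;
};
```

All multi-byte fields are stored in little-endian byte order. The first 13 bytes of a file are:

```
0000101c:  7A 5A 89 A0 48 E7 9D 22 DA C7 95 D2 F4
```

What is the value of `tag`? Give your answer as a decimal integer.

18592

`tag` follows `payload_len` (1 B), `magic` (2 B), so it starts at offset 1 + 2 = 3 and occupies 2 bytes.
Bytes at offsets 3..4: A0 48.
Little-endian: lowest address holds the least-significant byte.
Reassemble most-significant byte first: 48 A0 → 0x48A0.
0x48A0 = 18592.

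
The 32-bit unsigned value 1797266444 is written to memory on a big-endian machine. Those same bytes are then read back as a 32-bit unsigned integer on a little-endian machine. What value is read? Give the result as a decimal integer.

1797266444 in 32-bit hexadecimal is 0x6B201C0C.
Stored big-endian, the bytes at ascending addresses are 6B 20 1C 0C.
Read back as little-endian, the first byte is least significant, giving 0x0C1C206B.
0x0C1C206B = 203169899.

203169899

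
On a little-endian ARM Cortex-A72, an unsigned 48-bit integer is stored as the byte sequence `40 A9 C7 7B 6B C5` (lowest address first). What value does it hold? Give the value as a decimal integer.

Little-endian: lowest address holds the least-significant byte.
Reassemble most-significant byte first: C5 6B 7B C7 A9 40 → 0xC56B7BC7A940.
0xC56B7BC7A940 = 217065428855104.

217065428855104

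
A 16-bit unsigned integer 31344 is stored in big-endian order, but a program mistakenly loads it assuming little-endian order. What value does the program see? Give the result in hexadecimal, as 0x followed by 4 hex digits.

0x707A

31344 in 16-bit hexadecimal is 0x7A70.
Stored big-endian, the bytes at ascending addresses are 7A 70.
Read back as little-endian, the first byte is least significant, giving 0x707A.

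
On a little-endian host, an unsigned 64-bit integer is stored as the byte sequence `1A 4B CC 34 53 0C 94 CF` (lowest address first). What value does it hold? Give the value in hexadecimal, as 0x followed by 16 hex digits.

0xCF940C5334CC4B1A

Little-endian: lowest address holds the least-significant byte.
Reassemble most-significant byte first: CF 94 0C 53 34 CC 4B 1A → 0xCF940C5334CC4B1A.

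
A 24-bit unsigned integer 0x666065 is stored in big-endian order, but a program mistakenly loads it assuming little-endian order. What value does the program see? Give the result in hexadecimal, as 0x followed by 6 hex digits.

0x656066

Stored big-endian, the bytes at ascending addresses are 66 60 65.
Read back as little-endian, the first byte is least significant, giving 0x656066.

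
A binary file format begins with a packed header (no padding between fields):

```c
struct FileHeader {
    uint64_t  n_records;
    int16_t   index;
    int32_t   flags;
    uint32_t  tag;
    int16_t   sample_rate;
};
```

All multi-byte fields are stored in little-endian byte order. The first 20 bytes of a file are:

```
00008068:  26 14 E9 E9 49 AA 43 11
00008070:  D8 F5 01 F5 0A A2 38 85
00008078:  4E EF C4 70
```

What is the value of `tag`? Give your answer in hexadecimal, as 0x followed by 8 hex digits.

`tag` follows `n_records` (8 B), `index` (2 B), `flags` (4 B), so it starts at offset 8 + 2 + 4 = 14 and occupies 4 bytes.
Bytes at offsets 14..17: 38 85 4E EF.
Little-endian stores the least-significant byte at the lowest address.
Reassemble most-significant byte first: EF 4E 85 38 → 0xEF4E8538.

0xEF4E8538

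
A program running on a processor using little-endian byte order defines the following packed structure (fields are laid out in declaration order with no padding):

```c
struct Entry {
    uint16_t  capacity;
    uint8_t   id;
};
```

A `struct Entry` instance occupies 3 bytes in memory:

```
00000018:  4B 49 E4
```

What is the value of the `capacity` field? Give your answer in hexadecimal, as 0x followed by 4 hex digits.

`capacity` is the first field, at byte offset 0, occupying 2 bytes.
Bytes at offsets 0..1: 4B 49.
Little-endian stores the least-significant byte at the lowest address.
Reassemble most-significant byte first: 49 4B → 0x494B.

0x494B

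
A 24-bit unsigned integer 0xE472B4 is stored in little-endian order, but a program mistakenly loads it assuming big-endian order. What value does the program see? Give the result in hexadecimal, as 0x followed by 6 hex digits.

Stored little-endian, the bytes at ascending addresses are B4 72 E4.
Read back as big-endian, the last byte is least significant, giving 0xB472E4.

0xB472E4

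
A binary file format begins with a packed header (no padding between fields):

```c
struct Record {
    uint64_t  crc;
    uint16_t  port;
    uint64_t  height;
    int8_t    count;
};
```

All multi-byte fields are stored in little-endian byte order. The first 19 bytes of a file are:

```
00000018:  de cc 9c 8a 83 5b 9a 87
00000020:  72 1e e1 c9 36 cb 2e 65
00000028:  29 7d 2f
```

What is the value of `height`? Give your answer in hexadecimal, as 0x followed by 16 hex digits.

`height` follows `crc` (8 B), `port` (2 B), so it starts at offset 8 + 2 = 10 and occupies 8 bytes.
Bytes at offsets 10..17: E1 C9 36 CB 2E 65 29 7D.
In little-endian order the low byte comes first in memory.
Reassemble most-significant byte first: 7D 29 65 2E CB 36 C9 E1 → 0x7D29652ECB36C9E1.

0x7D29652ECB36C9E1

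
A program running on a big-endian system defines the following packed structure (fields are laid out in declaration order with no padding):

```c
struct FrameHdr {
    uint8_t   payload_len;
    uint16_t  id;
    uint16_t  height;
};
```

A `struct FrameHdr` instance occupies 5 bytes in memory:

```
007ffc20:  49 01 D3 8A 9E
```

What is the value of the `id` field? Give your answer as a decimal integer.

`id` follows `payload_len` (1 byte), so it starts at byte offset 1 and occupies 2 bytes.
Bytes at offsets 1..2: 01 D3.
In big-endian order the high byte comes first in memory.
The bytes are already most-significant first: 0x01D3.
0x01D3 = 467.

467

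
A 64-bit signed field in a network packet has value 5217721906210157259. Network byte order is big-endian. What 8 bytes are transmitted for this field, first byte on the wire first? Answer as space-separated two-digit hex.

5217721906210157259 in hexadecimal, padded to 64 bits, is 0x4869126DD46E32CB.
Split into bytes (most-significant first): 48 69 12 6D D4 6E 32 CB.
Big-endian: lowest address holds the most-significant byte.
So the memory order matches the most-significant-first order: 48 69 12 6D D4 6E 32 CB.

48 69 12 6D D4 6E 32 CB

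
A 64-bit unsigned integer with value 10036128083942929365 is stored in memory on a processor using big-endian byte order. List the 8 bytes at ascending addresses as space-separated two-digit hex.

8B 47 7D 51 93 BD 73 D5

10036128083942929365 in hexadecimal, padded to 64 bits, is 0x8B477D5193BD73D5.
Split into bytes (most-significant first): 8B 47 7D 51 93 BD 73 D5.
Big-endian: lowest address holds the most-significant byte.
So the memory order matches the most-significant-first order: 8B 47 7D 51 93 BD 73 D5.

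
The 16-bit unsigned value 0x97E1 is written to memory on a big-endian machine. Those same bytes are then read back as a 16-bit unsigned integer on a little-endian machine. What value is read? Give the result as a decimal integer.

Stored big-endian, the bytes at ascending addresses are 97 E1.
Read back as little-endian, the first byte is least significant, giving 0xE197.
0xE197 = 57751.

57751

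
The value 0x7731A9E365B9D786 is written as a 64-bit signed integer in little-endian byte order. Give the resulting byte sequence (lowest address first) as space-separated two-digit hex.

Split into bytes (most-significant first): 77 31 A9 E3 65 B9 D7 86.
Little-endian stores the least-significant byte at the lowest address.
So at ascending addresses the bytes are 86 D7 B9 65 E3 A9 31 77.

86 D7 B9 65 E3 A9 31 77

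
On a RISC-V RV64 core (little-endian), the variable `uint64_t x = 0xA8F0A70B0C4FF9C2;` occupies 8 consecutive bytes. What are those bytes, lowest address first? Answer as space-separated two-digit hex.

Split into bytes (most-significant first): A8 F0 A7 0B 0C 4F F9 C2.
In little-endian order the low byte comes first in memory.
So at ascending addresses the bytes are C2 F9 4F 0C 0B A7 F0 A8.

C2 F9 4F 0C 0B A7 F0 A8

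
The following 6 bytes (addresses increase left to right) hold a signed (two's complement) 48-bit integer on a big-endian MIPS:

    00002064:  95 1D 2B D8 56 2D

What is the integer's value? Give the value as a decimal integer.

Big-endian stores the most-significant byte at the lowest address.
The bytes are already most-significant first: 0x951D2BD8562D.
Top bit is set, so as a signed 48-bit value this is 0x951D2BD8562D − 2^48 = -117522454522323.

-117522454522323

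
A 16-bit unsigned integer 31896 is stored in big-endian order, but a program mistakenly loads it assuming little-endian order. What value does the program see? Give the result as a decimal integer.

31896 in 16-bit hexadecimal is 0x7C98.
Stored big-endian, the bytes at ascending addresses are 7C 98.
Read back as little-endian, the first byte is least significant, giving 0x987C.
0x987C = 39036.

39036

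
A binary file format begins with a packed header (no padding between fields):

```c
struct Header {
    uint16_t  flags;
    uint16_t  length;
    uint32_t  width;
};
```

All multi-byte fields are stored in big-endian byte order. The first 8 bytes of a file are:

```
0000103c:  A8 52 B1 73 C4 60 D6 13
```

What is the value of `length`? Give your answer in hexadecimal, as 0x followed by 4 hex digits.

`length` follows `flags` (2 bytes), so it starts at byte offset 2 and occupies 2 bytes.
Bytes at offsets 2..3: B1 73.
Big-endian stores the most-significant byte at the lowest address.
The bytes are already most-significant first: 0xB173.

0xB173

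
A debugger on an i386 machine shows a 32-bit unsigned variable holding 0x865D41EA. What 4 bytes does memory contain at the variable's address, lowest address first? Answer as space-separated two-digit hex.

Split into bytes (most-significant first): 86 5D 41 EA.
Little-endian: lowest address holds the least-significant byte.
So at ascending addresses the bytes are EA 41 5D 86.

EA 41 5D 86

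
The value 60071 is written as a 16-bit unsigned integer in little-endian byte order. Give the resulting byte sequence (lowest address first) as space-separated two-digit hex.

A7 EA

60071 in hexadecimal, padded to 16 bits, is 0xEAA7.
Split into bytes (most-significant first): EA A7.
Little-endian stores the least-significant byte at the lowest address.
So at ascending addresses the bytes are A7 EA.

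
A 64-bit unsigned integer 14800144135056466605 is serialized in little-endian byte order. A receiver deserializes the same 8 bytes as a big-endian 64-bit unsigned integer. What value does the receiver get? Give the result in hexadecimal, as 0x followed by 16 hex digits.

14800144135056466605 in 64-bit hexadecimal is 0xCD64ACAD229F22AD.
Stored little-endian, the bytes at ascending addresses are AD 22 9F 22 AD AC 64 CD.
Read back as big-endian, the last byte is least significant, giving 0xAD229F22ADAC64CD.

0xAD229F22ADAC64CD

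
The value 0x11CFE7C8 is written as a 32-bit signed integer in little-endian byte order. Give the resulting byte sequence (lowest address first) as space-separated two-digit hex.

Split into bytes (most-significant first): 11 CF E7 C8.
Little-endian stores the least-significant byte at the lowest address.
So at ascending addresses the bytes are C8 E7 CF 11.

C8 E7 CF 11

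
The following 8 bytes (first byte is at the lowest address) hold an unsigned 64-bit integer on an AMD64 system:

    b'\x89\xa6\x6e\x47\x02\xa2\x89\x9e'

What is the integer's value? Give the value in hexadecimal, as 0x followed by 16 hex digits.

0x9E89A202476EA689

Little-endian stores the least-significant byte at the lowest address.
Reassemble most-significant byte first: 9E 89 A2 02 47 6E A6 89 → 0x9E89A202476EA689.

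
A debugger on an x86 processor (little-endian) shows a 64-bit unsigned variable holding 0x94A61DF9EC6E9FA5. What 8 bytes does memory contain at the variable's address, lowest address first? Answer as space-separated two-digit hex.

A5 9F 6E EC F9 1D A6 94

Split into bytes (most-significant first): 94 A6 1D F9 EC 6E 9F A5.
Little-endian stores the least-significant byte at the lowest address.
So at ascending addresses the bytes are A5 9F 6E EC F9 1D A6 94.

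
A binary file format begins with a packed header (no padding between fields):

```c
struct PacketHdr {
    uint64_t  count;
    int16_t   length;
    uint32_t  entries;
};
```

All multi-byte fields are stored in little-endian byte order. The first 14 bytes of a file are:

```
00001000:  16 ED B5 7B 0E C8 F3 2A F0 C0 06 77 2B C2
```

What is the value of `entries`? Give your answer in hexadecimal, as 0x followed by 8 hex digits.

0xC22B7706

`entries` follows `count` (8 B), `length` (2 B), so it starts at offset 8 + 2 = 10 and occupies 4 bytes.
Bytes at offsets 10..13: 06 77 2B C2.
Little-endian: lowest address holds the least-significant byte.
Reassemble most-significant byte first: C2 2B 77 06 → 0xC22B7706.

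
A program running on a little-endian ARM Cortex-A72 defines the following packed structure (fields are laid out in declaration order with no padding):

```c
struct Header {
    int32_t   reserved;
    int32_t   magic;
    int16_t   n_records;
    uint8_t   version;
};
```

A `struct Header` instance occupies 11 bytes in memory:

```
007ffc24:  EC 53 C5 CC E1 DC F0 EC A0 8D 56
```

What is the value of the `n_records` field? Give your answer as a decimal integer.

`n_records` follows `reserved` (4 B), `magic` (4 B), so it starts at offset 4 + 4 = 8 and occupies 2 bytes.
Bytes at offsets 8..9: A0 8D.
In little-endian order the low byte comes first in memory.
Reassemble most-significant byte first: 8D A0 → 0x8DA0.
Top bit is set, so as a signed 16-bit value this is 0x8DA0 − 2^16 = -29280.

-29280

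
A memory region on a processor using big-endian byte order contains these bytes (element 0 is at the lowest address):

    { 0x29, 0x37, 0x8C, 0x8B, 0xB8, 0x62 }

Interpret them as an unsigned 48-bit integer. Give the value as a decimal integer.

45318557907042

In big-endian order the high byte comes first in memory.
The bytes are already most-significant first: 0x29378C8BB862.
0x29378C8BB862 = 45318557907042.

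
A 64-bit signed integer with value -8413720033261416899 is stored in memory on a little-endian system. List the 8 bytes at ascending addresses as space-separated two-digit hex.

Two's complement of -8413720033261416899 in 64 bits: 8413720033261416899 = 0x74C389CADE2271C3; invert → 0x8B3C763521DD8E3C; add 1 → 0x8B3C763521DD8E3D.
Split into bytes (most-significant first): 8B 3C 76 35 21 DD 8E 3D.
Little-endian: lowest address holds the least-significant byte.
So at ascending addresses the bytes are 3D 8E DD 21 35 76 3C 8B.

3D 8E DD 21 35 76 3C 8B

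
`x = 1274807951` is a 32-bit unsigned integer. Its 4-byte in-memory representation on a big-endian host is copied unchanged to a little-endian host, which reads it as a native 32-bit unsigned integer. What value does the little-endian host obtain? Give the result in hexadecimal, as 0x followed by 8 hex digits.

0x8F06FC4B

1274807951 in 32-bit hexadecimal is 0x4BFC068F.
Stored big-endian, the bytes at ascending addresses are 4B FC 06 8F.
Read back as little-endian, the first byte is least significant, giving 0x8F06FC4B.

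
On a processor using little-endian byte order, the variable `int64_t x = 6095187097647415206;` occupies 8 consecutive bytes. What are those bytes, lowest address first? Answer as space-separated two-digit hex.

A6 7F D1 22 5F 74 96 54

6095187097647415206 in hexadecimal, padded to 64 bits, is 0x5496745F22D17FA6.
Split into bytes (most-significant first): 54 96 74 5F 22 D1 7F A6.
Little-endian: lowest address holds the least-significant byte.
So at ascending addresses the bytes are A6 7F D1 22 5F 74 96 54.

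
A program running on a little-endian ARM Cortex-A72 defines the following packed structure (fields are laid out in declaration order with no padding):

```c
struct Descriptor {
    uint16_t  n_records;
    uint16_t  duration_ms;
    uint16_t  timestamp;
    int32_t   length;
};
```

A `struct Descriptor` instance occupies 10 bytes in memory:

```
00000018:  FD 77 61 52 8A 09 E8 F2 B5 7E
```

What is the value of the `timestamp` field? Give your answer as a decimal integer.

`timestamp` follows `n_records` (2 B), `duration_ms` (2 B), so it starts at offset 2 + 2 = 4 and occupies 2 bytes.
Bytes at offsets 4..5: 8A 09.
Little-endian stores the least-significant byte at the lowest address.
Reassemble most-significant byte first: 09 8A → 0x098A.
0x098A = 2442.

2442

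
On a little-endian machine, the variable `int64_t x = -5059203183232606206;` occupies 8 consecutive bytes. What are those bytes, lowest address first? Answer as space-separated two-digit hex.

02 20 E5 78 82 19 CA B9

Two's complement of -5059203183232606206 in 64 bits: 5059203183232606206 = 0x4635E67D871ADFFE; invert → 0xB9CA198278E52001; add 1 → 0xB9CA198278E52002.
Split into bytes (most-significant first): B9 CA 19 82 78 E5 20 02.
Little-endian stores the least-significant byte at the lowest address.
So at ascending addresses the bytes are 02 20 E5 78 82 19 CA B9.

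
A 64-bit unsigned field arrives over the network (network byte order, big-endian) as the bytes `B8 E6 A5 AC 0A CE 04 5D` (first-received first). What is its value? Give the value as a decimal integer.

13323518705956422749

Big-endian: lowest address holds the most-significant byte.
The bytes are already most-significant first: 0xB8E6A5AC0ACE045D.
0xB8E6A5AC0ACE045D = 13323518705956422749.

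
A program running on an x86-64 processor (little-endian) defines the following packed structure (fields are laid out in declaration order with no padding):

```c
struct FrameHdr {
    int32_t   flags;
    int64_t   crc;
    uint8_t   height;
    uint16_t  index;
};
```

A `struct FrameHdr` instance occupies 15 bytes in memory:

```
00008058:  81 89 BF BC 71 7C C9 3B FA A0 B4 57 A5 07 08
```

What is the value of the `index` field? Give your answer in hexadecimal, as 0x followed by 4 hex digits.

0x0807

`index` follows `flags` (4 B), `crc` (8 B), `height` (1 B), so it starts at offset 4 + 8 + 1 = 13 and occupies 2 bytes.
Bytes at offsets 13..14: 07 08.
Little-endian: lowest address holds the least-significant byte.
Reassemble most-significant byte first: 08 07 → 0x0807.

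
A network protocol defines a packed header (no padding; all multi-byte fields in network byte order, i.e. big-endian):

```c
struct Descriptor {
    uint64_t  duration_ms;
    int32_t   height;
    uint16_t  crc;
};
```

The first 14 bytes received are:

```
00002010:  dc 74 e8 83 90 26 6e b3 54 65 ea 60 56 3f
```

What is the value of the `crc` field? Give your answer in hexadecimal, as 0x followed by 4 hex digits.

`crc` follows `duration_ms` (8 B), `height` (4 B), so it starts at offset 8 + 4 = 12 and occupies 2 bytes.
Bytes at offsets 12..13: 56 3F.
Big-endian stores the most-significant byte at the lowest address.
The bytes are already most-significant first: 0x563F.

0x563F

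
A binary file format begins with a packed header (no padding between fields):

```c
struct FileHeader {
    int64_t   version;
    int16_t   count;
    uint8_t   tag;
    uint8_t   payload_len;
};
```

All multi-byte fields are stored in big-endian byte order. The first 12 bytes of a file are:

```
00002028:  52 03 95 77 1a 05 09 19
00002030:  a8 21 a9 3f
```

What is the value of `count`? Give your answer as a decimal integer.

-22495

`count` follows `version` (8 bytes), so it starts at byte offset 8 and occupies 2 bytes.
Bytes at offsets 8..9: A8 21.
Big-endian stores the most-significant byte at the lowest address.
The bytes are already most-significant first: 0xA821.
Top bit is set, so as a signed 16-bit value this is 0xA821 − 2^16 = -22495.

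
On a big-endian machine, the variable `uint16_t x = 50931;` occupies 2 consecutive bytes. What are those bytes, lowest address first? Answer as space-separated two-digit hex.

C6 F3

50931 in hexadecimal, padded to 16 bits, is 0xC6F3.
Split into bytes (most-significant first): C6 F3.
In big-endian order the high byte comes first in memory.
So the memory order matches the most-significant-first order: C6 F3.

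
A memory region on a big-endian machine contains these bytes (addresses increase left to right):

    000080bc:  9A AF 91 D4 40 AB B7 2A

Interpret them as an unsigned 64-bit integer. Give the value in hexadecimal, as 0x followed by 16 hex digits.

Big-endian: lowest address holds the most-significant byte.
The bytes are already most-significant first: 0x9AAF91D440ABB72A.

0x9AAF91D440ABB72A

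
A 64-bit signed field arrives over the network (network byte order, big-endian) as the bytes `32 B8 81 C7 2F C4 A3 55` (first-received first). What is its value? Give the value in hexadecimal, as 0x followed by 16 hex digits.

Big-endian stores the most-significant byte at the lowest address.
The bytes are already most-significant first: 0x32B881C72FC4A355.

0x32B881C72FC4A355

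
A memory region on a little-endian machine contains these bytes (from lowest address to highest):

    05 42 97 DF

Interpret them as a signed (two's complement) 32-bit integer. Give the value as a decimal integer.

Little-endian stores the least-significant byte at the lowest address.
Reassemble most-significant byte first: DF 97 42 05 → 0xDF974205.
Top bit is set, so as a signed 32-bit value this is 0xDF974205 − 2^32 = -543735291.

-543735291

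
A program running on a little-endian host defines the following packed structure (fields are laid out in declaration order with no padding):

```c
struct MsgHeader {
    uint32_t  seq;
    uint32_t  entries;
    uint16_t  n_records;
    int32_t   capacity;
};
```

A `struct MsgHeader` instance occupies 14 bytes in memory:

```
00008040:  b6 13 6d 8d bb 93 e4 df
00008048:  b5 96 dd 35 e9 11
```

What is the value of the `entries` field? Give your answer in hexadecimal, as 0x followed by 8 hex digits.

0xDFE493BB

`entries` follows `seq` (4 bytes), so it starts at byte offset 4 and occupies 4 bytes.
Bytes at offsets 4..7: BB 93 E4 DF.
Little-endian: lowest address holds the least-significant byte.
Reassemble most-significant byte first: DF E4 93 BB → 0xDFE493BB.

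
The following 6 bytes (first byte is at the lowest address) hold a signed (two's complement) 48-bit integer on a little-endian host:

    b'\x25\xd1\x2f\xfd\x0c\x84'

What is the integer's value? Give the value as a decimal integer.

Little-endian: lowest address holds the least-significant byte.
Reassemble most-significant byte first: 84 0C FD 2F D1 25 → 0x840CFD2FD125.
Top bit is set, so as a signed 48-bit value this is 0x840CFD2FD125 − 2^48 = -136283654467291.

-136283654467291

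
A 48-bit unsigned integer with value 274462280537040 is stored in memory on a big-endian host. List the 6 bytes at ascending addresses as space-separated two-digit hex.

F9 9F 3A BC 53 D0

274462280537040 in hexadecimal, padded to 48 bits, is 0xF99F3ABC53D0.
Split into bytes (most-significant first): F9 9F 3A BC 53 D0.
In big-endian order the high byte comes first in memory.
So the memory order matches the most-significant-first order: F9 9F 3A BC 53 D0.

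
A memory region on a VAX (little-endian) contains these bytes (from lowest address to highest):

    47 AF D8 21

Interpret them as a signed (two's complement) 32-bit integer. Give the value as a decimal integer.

567848775

Little-endian: lowest address holds the least-significant byte.
Reassemble most-significant byte first: 21 D8 AF 47 → 0x21D8AF47.
0x21D8AF47 = 567848775.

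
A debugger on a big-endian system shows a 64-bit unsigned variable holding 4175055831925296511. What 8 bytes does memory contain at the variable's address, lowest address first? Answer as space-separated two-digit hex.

39 F0 C7 28 A3 54 8D 7F

4175055831925296511 in hexadecimal, padded to 64 bits, is 0x39F0C728A3548D7F.
Split into bytes (most-significant first): 39 F0 C7 28 A3 54 8D 7F.
Big-endian stores the most-significant byte at the lowest address.
So the memory order matches the most-significant-first order: 39 F0 C7 28 A3 54 8D 7F.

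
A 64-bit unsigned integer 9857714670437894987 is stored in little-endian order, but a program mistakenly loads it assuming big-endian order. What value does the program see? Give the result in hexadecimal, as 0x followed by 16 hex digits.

0x4B8B9BAC43A3CD88

9857714670437894987 in 64-bit hexadecimal is 0x88CDA343AC9B8B4B.
Stored little-endian, the bytes at ascending addresses are 4B 8B 9B AC 43 A3 CD 88.
Read back as big-endian, the last byte is least significant, giving 0x4B8B9BAC43A3CD88.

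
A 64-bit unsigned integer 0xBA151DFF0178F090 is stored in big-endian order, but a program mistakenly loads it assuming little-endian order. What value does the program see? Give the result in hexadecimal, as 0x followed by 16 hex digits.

Stored big-endian, the bytes at ascending addresses are BA 15 1D FF 01 78 F0 90.
Read back as little-endian, the first byte is least significant, giving 0x90F07801FF1D15BA.

0x90F07801FF1D15BA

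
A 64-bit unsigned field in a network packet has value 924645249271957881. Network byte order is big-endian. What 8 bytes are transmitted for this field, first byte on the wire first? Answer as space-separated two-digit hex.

0C D4 FF F4 8A 1B 89 79

924645249271957881 in hexadecimal, padded to 64 bits, is 0x0CD4FFF48A1B8979.
Split into bytes (most-significant first): 0C D4 FF F4 8A 1B 89 79.
In big-endian order the high byte comes first in memory.
So the memory order matches the most-significant-first order: 0C D4 FF F4 8A 1B 89 79.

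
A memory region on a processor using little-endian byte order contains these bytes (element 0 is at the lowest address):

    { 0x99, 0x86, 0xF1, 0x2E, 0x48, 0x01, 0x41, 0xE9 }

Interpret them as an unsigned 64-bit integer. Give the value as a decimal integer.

16807716693860255385

In little-endian order the low byte comes first in memory.
Reassemble most-significant byte first: E9 41 01 48 2E F1 86 99 → 0xE94101482EF18699.
0xE94101482EF18699 = 16807716693860255385.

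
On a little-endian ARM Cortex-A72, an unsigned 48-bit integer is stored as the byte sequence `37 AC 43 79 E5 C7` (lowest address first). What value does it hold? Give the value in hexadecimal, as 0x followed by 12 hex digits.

0xC7E57943AC37

Little-endian: lowest address holds the least-significant byte.
Reassemble most-significant byte first: C7 E5 79 43 AC 37 → 0xC7E57943AC37.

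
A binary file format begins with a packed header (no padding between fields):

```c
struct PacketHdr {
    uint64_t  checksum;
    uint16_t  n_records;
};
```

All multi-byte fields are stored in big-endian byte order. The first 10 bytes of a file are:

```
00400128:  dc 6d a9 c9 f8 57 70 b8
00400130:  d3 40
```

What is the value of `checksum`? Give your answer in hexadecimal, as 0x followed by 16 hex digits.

0xDC6DA9C9F85770B8

`checksum` is the first field, at byte offset 0, occupying 8 bytes.
Bytes at offsets 0..7: DC 6D A9 C9 F8 57 70 B8.
Big-endian stores the most-significant byte at the lowest address.
The bytes are already most-significant first: 0xDC6DA9C9F85770B8.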